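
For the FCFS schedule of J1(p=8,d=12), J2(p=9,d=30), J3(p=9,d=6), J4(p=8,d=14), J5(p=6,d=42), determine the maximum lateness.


Lateness per job (L = C - d):
  J1: C=8, d=12, L=-4
  J2: C=17, d=30, L=-13
  J3: C=26, d=6, L=20
  J4: C=34, d=14, L=20
  J5: C=40, d=42, L=-2
Lmax = max(-4, -13, 20, 20, -2)
= 20


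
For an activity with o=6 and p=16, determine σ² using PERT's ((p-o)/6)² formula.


σ² = ((p - o) / 6)² = (p - o)² / 36
= (16 - 6)² / 36
= 10² / 36
= 100 / 36
= 2.7778


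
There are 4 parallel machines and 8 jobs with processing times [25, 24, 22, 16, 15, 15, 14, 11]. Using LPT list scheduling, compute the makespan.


Jobs (LPT sorted): [25, 24, 22, 16, 15, 15, 14, 11]
Machines: 4
  J=25 → Machine 1 (load: 0+25=25)
  J=24 → Machine 2 (load: 0+24=24)
  J=22 → Machine 3 (load: 0+22=22)
  J=16 → Machine 4 (load: 0+16=16)
  J=15 → Machine 4 (load: 16+15=31)
  J=15 → Machine 3 (load: 22+15=37)
  J=14 → Machine 2 (load: 24+14=38)
  J=11 → Machine 1 (load: 25+11=36)
Machine loads: [36, 38, 37, 31]
Makespan = max = 38 time units


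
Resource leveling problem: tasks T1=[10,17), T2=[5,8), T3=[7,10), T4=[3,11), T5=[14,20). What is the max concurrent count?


Check each time point for overlaps:
  t=7: 3 tasks active (T2, T3, T4)
Max concurrent = 3


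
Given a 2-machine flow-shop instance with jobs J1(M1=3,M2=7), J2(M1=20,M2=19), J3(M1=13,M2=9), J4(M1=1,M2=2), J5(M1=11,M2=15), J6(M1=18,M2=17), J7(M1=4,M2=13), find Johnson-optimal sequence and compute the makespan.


Johnson's rule:
Group 1 (M1≤M2, sort by M1): ['J4', 'J1', 'J7', 'J5']
Group 2 (M1>M2, sort desc M2): ['J2', 'J6', 'J3']
Sequence: J4 → J1 → J7 → J5 → J2 → J6 → J3
Makespan calculation:
  J4: M1 done=1, M2 done=3
  J1: M1 done=4, M2 done=11
  J7: M1 done=8, M2 done=24
  J5: M1 done=19, M2 done=39
  J2: M1 done=39, M2 done=58
  J6: M1 done=57, M2 done=75
  J3: M1 done=70, M2 done=84
= Sequence: J4 → J1 → J7 → J5 → J2 → J6 → J3, Makespan: 84


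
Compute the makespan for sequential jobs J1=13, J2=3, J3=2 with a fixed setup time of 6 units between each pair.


Makespan = Σ processing + (n-1) × setup
= (13 + 3 + 2) + (3-1)×6
= 18 + 12
= 30 time units


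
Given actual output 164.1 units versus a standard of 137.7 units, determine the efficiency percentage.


Efficiency = (actual / standard) × 100
= (164.1 / 137.7) × 100
= 119.2%


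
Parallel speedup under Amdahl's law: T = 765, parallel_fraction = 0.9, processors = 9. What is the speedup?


Amdahl's law: T_p = T × ((1-p) + p/N)
= 765 × ((1-0.9) + 0.9/9)
= 765 × (0.10 + 0.1000)
= 765 × 0.2000
= 153.00
Speedup = 765/153.00
= 5.00×


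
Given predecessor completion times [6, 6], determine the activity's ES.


ES = max of all predecessor completion times
Predecessors: [6, 6]
ES = max(6, 6)
= 6


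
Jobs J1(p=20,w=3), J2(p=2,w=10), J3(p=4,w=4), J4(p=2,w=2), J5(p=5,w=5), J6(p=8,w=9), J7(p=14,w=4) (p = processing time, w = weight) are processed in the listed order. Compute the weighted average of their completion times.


Completion times:
  J1: C=20, w×C=3×20=60
  J2: C=22, w×C=10×22=220
  J3: C=26, w×C=4×26=104
  J4: C=28, w×C=2×28=56
  J5: C=33, w×C=5×33=165
  J6: C=41, w×C=9×41=369
  J7: C=55, w×C=4×55=220
Sum w×C = 1194
Sum w = 37
Weighted avg = 1194/37
= 32.27


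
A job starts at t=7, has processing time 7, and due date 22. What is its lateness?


Completion = 7 + 7 = 14
Lateness = C - d = 14 - 22
= -8


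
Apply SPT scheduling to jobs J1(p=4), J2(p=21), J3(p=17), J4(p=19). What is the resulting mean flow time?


SPT order: J1 → J3 → J4 → J2
Completion times:
  J1: C=4
  J3: C=21
  J4: C=40
  J2: C=61
Sum = 126, n = 4
Mean flow = 126/4
= 31.50


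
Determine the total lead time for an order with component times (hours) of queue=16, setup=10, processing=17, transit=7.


Lead time = queue + setup + processing + transit
= 16 + 10 + 17 + 7
= 50 hours


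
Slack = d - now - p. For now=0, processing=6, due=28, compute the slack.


Slack = due - current_time - processing
= 28 - 0 - 6
= 22


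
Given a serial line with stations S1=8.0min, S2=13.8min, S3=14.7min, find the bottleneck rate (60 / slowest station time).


Bottleneck = longest station time
Station times: [8.0, 13.8, 14.7]
Max = 14.7 min
Rate = 60 / 14.7
= 4.08 units/hour (bottleneck: 14.7min)


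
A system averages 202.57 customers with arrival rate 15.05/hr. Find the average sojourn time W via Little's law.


Little's law: L = λW → W = L / λ
= 202.57 / 15.05
= 13.46 hours


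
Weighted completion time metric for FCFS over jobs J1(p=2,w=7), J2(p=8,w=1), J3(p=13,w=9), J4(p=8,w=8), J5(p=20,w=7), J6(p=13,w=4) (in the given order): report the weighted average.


Completion times:
  J1: C=2, w×C=7×2=14
  J2: C=10, w×C=1×10=10
  J3: C=23, w×C=9×23=207
  J4: C=31, w×C=8×31=248
  J5: C=51, w×C=7×51=357
  J6: C=64, w×C=4×64=256
Sum w×C = 1092
Sum w = 36
Weighted avg = 1092/36
= 30.33


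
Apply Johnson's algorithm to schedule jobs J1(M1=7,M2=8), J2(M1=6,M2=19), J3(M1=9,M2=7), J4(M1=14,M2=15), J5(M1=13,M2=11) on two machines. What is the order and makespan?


Johnson's rule:
Group 1 (M1≤M2, sort by M1): ['J2', 'J1', 'J4']
Group 2 (M1>M2, sort desc M2): ['J5', 'J3']
Sequence: J2 → J1 → J4 → J5 → J3
Makespan calculation:
  J2: M1 done=6, M2 done=25
  J1: M1 done=13, M2 done=33
  J4: M1 done=27, M2 done=48
  J5: M1 done=40, M2 done=59
  J3: M1 done=49, M2 done=66
= Sequence: J2 → J1 → J4 → J5 → J3, Makespan: 66


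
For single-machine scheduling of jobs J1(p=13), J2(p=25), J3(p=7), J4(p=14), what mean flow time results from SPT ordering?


SPT order: J3 → J1 → J4 → J2
Completion times:
  J3: C=7
  J1: C=20
  J4: C=34
  J2: C=59
Sum = 120, n = 4
Mean flow = 120/4
= 30.00


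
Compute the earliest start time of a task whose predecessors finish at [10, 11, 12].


ES = max of all predecessor completion times
Predecessors: [10, 11, 12]
ES = max(10, 11, 12)
= 12


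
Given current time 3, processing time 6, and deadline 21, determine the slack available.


Slack = due - current_time - processing
= 21 - 3 - 6
= 12


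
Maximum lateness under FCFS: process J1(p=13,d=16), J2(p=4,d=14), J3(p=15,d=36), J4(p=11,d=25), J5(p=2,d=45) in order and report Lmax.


Lateness per job (L = C - d):
  J1: C=13, d=16, L=-3
  J2: C=17, d=14, L=3
  J3: C=32, d=36, L=-4
  J4: C=43, d=25, L=18
  J5: C=45, d=45, L=0
Lmax = max(-3, 3, -4, 18, 0)
= 18


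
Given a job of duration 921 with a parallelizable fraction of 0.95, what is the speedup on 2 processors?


Amdahl's law: T_p = T × ((1-p) + p/N)
= 921 × ((1-0.95) + 0.95/2)
= 921 × (0.05 + 0.4750)
= 921 × 0.5250
= 483.53
Speedup = 921/483.53
= 1.90×


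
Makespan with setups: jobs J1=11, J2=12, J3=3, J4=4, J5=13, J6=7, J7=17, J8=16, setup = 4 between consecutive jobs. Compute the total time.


Makespan = Σ processing + (n-1) × setup
= (11 + 12 + 3 + 4 + 13 + 7 + 17 + 16) + (8-1)×4
= 83 + 28
= 111 time units


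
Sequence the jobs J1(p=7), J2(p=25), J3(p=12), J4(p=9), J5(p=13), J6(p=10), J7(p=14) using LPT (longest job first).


LPT: sort by longest processing time first
  J2: p=25
  J7: p=14
  J5: p=13
  J3: p=12
  J6: p=10
  J4: p=9
  J1: p=7
Order: J2 → J7 → J5 → J3 → J6 → J4 → J1


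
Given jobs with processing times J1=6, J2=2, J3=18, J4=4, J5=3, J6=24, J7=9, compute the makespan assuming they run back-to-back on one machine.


Sequential makespan: sum all processing times
= 6 + 2 + 18 + 4 + 3 + 24 + 9
= 66 time units


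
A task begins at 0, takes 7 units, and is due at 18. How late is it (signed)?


Completion = 0 + 7 = 7
Lateness = C - d = 7 - 18
= -11


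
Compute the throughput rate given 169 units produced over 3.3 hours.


Throughput = units / time
= 169 / 3.3
= 51.2 units/hour


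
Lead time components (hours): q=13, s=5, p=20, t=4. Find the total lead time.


Lead time = queue + setup + processing + transit
= 13 + 5 + 20 + 4
= 42 hours


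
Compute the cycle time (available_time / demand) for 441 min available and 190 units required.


Cycle time = available time / demand
= 441 / 190
= 2.32 min/unit


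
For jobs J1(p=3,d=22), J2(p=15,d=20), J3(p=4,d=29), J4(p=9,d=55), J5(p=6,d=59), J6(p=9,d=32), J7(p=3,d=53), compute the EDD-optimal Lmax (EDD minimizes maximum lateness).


EDD order: J2 → J1 → J3 → J6 → J7 → J4 → J5
Completion and lateness:
  J2: C=15, d=20, L=15-20=-5
  J1: C=18, d=22, L=18-22=-4
  J3: C=22, d=29, L=22-29=-7
  J6: C=31, d=32, L=31-32=-1
  J7: C=34, d=53, L=34-53=-19
  J4: C=43, d=55, L=43-55=-12
  J5: C=49, d=59, L=49-59=-10
Lmax = max(-5, -4, -7, -1, -19, -12, -10)
= -1


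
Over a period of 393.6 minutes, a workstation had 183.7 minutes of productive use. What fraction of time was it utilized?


Utilization = busy / total × 100
= 183.7 / 393.6 × 100
= 46.7%


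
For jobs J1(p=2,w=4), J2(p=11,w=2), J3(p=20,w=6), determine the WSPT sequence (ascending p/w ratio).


WSPT (Smith's rule): sort by p/w ascending
  J1: p/w = 2/4 = 0.500
  J3: p/w = 20/6 = 3.333
  J2: p/w = 11/2 = 5.500
Order: J1 → J3 → J2


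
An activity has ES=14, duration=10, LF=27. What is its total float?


EF = ES + duration = 14 + 10 = 24
LS = LF - duration = 27 - 10 = 17
Total Float = LF - EF = 27 - 24
(or LS - ES = 17 - 14)
= 3


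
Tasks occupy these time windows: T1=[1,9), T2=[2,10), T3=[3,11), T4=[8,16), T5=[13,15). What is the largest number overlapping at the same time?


Check each time point for overlaps:
  t=8: 4 tasks active (T1, T2, T3, T4)
Max concurrent = 4


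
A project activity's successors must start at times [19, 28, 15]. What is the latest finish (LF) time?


LF = min of all successor start times
Successors start at: [19, 28, 15]
LF = min(19, 28, 15)
= 15


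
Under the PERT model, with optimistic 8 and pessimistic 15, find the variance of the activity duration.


σ² = ((p - o) / 6)² = (p - o)² / 36
= (15 - 8)² / 36
= 7² / 36
= 49 / 36
= 1.3611


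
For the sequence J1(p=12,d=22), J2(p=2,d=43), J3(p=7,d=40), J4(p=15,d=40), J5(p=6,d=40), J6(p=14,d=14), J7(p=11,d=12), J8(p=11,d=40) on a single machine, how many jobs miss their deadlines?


Completion vs due date:
  J1: C=12, d=22 → on time
  J2: C=14, d=43 → on time
  J3: C=21, d=40 → on time
  J4: C=36, d=40 → on time
  J5: C=42, d=40 → TARDY
  J6: C=56, d=14 → TARDY
  J7: C=67, d=12 → TARDY
  J8: C=78, d=40 → TARDY
Tardy jobs: J5, J6, J7, J8
Count = 4


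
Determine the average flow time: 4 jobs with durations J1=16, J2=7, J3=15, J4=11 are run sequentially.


Completion times:
  J1: completes at 16
  J2: completes at 23
  J3: completes at 38
  J4: completes at 49
Sum = 126
Average = 126/4
= 31.50


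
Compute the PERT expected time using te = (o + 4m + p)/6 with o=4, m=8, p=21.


te = (o + 4m + p) / 6
= (4 + 4×8 + 21) / 6
= (4 + 32 + 21) / 6
= 57 / 6
= 9.50


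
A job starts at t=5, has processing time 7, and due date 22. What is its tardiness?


Completion = start + processing = 5 + 7 = 12
Tardiness = max(0, C - d) = max(0, 12 - 22)
= max(0, -10)
= 0


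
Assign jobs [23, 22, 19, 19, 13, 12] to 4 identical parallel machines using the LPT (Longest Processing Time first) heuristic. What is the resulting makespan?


Jobs (LPT sorted): [23, 22, 19, 19, 13, 12]
Machines: 4
  J=23 → Machine 1 (load: 0+23=23)
  J=22 → Machine 2 (load: 0+22=22)
  J=19 → Machine 3 (load: 0+19=19)
  J=19 → Machine 4 (load: 0+19=19)
  J=13 → Machine 3 (load: 19+13=32)
  J=12 → Machine 4 (load: 19+12=31)
Machine loads: [23, 22, 32, 31]
Makespan = max = 32 time units


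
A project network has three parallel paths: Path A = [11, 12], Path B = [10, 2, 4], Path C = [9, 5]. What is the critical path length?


Path A: 11 + 12 = 23
Path B: 10 + 2 + 4 = 16
Path C: 9 + 5 = 14
Critical path = longest = max(23, 16, 14)
= 23 (Path A)


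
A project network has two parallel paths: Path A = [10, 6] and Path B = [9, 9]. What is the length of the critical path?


Path A: 10 + 6 = 16
Path B: 9 + 9 = 18
Critical path = longest = max(16, 18)
= 18 (Path B)


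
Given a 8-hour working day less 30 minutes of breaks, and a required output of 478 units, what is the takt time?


Available = 8×60 - 30 = 450 min
Takt time = 450 / 478
= 0.94 min/unit


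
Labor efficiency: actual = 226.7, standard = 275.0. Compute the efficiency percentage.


Efficiency = (actual / standard) × 100
= (226.7 / 275.0) × 100
= 82.4%


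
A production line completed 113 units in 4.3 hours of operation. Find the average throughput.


Throughput = units / time
= 113 / 4.3
= 26.3 units/hour


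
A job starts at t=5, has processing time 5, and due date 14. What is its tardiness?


Completion = start + processing = 5 + 5 = 10
Tardiness = max(0, C - d) = max(0, 10 - 14)
= max(0, -4)
= 0


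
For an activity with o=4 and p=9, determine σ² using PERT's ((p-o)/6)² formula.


σ² = ((p - o) / 6)² = (p - o)² / 36
= (9 - 4)² / 36
= 5² / 36
= 25 / 36
= 0.6944


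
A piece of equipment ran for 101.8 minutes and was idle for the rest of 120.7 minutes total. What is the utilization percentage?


Utilization = busy / total × 100
= 101.8 / 120.7 × 100
= 84.3%


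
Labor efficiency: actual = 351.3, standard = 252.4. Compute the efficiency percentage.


Efficiency = (actual / standard) × 100
= (351.3 / 252.4) × 100
= 139.2%


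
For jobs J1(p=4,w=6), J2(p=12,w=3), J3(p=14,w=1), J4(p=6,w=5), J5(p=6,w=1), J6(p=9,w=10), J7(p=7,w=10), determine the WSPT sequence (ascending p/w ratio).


WSPT (Smith's rule): sort by p/w ascending
  J1: p/w = 4/6 = 0.667
  J7: p/w = 7/10 = 0.700
  J6: p/w = 9/10 = 0.900
  J4: p/w = 6/5 = 1.200
  J2: p/w = 12/3 = 4.000
  J5: p/w = 6/1 = 6.000
  J3: p/w = 14/1 = 14.000
Order: J1 → J7 → J6 → J4 → J2 → J5 → J3


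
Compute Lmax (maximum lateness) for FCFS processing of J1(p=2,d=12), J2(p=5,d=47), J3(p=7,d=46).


Lateness per job (L = C - d):
  J1: C=2, d=12, L=-10
  J2: C=7, d=47, L=-40
  J3: C=14, d=46, L=-32
Lmax = max(-10, -40, -32)
= -10


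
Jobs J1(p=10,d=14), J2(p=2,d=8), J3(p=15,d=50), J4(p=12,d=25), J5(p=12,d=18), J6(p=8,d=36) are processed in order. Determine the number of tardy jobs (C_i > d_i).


Completion vs due date:
  J1: C=10, d=14 → on time
  J2: C=12, d=8 → TARDY
  J3: C=27, d=50 → on time
  J4: C=39, d=25 → TARDY
  J5: C=51, d=18 → TARDY
  J6: C=59, d=36 → TARDY
Tardy jobs: J2, J4, J5, J6
Count = 4


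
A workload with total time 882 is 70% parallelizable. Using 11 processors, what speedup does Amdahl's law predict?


Amdahl's law: T_p = T × ((1-p) + p/N)
= 882 × ((1-0.7) + 0.7/11)
= 882 × (0.30 + 0.0636)
= 882 × 0.3636
= 320.73
Speedup = 882/320.73
= 2.75×


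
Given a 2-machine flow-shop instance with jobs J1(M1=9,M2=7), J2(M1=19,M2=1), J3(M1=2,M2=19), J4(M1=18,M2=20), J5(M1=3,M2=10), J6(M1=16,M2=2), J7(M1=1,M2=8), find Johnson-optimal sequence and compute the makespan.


Johnson's rule:
Group 1 (M1≤M2, sort by M1): ['J7', 'J3', 'J5', 'J4']
Group 2 (M1>M2, sort desc M2): ['J1', 'J6', 'J2']
Sequence: J7 → J3 → J5 → J4 → J1 → J6 → J2
Makespan calculation:
  J7: M1 done=1, M2 done=9
  J3: M1 done=3, M2 done=28
  J5: M1 done=6, M2 done=38
  J4: M1 done=24, M2 done=58
  J1: M1 done=33, M2 done=65
  J6: M1 done=49, M2 done=67
  J2: M1 done=68, M2 done=69
= Sequence: J7 → J3 → J5 → J4 → J1 → J6 → J2, Makespan: 69


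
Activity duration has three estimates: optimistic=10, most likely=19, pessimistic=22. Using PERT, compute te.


te = (o + 4m + p) / 6
= (10 + 4×19 + 22) / 6
= (10 + 76 + 22) / 6
= 108 / 6
= 18.00


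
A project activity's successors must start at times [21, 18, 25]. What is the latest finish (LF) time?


LF = min of all successor start times
Successors start at: [21, 18, 25]
LF = min(21, 18, 25)
= 18


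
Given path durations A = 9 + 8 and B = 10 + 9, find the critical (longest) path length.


Path A: 9 + 8 = 17
Path B: 10 + 9 = 19
Critical path = longest = max(17, 19)
= 19 (Path B)


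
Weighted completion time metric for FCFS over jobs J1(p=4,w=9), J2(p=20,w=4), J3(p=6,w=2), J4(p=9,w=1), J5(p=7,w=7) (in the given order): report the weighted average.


Completion times:
  J1: C=4, w×C=9×4=36
  J2: C=24, w×C=4×24=96
  J3: C=30, w×C=2×30=60
  J4: C=39, w×C=1×39=39
  J5: C=46, w×C=7×46=322
Sum w×C = 553
Sum w = 23
Weighted avg = 553/23
= 24.04


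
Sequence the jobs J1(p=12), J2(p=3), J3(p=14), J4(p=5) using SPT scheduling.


SPT: sort by shortest processing time
  J2: p=3
  J4: p=5
  J1: p=12
  J3: p=14
Order: J2 → J4 → J1 → J3


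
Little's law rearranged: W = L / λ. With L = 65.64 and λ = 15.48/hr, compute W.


Little's law: L = λW → W = L / λ
= 65.64 / 15.48
= 4.24 hours


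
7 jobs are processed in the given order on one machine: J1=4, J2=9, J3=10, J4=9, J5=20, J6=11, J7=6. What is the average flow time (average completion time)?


Completion times:
  J1: completes at 4
  J2: completes at 13
  J3: completes at 23
  J4: completes at 32
  J5: completes at 52
  J6: completes at 63
  J7: completes at 69
Sum = 256
Average = 256/7
= 36.57


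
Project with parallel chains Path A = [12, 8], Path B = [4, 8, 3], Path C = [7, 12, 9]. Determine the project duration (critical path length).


Path A: 12 + 8 = 20
Path B: 4 + 8 + 3 = 15
Path C: 7 + 12 + 9 = 28
Critical path = longest = max(20, 15, 28)
= 28 (Path C)


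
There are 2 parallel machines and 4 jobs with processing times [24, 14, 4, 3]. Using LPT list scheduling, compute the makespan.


Jobs (LPT sorted): [24, 14, 4, 3]
Machines: 2
  J=24 → Machine 1 (load: 0+24=24)
  J=14 → Machine 2 (load: 0+14=14)
  J=4 → Machine 2 (load: 14+4=18)
  J=3 → Machine 2 (load: 18+3=21)
Machine loads: [24, 21]
Makespan = max = 24 time units


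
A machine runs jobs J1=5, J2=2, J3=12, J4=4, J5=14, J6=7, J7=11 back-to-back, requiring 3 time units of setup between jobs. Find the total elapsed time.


Makespan = Σ processing + (n-1) × setup
= (5 + 2 + 12 + 4 + 14 + 7 + 11) + (7-1)×3
= 55 + 18
= 73 time units


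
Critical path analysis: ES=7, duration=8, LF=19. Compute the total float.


EF = ES + duration = 7 + 8 = 15
LS = LF - duration = 19 - 8 = 11
Total Float = LF - EF = 19 - 15
(or LS - ES = 11 - 7)
= 4


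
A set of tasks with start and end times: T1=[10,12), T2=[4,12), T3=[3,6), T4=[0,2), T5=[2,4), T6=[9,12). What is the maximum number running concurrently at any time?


Check each time point for overlaps:
  t=10: 3 tasks active (T1, T2, T6)
Max concurrent = 3


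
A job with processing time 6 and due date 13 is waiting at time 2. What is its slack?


Slack = due - current_time - processing
= 13 - 2 - 6
= 5


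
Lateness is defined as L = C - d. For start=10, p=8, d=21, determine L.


Completion = 10 + 8 = 18
Lateness = C - d = 18 - 21
= -3


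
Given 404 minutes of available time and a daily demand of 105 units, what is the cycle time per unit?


Cycle time = available time / demand
= 404 / 105
= 3.85 min/unit


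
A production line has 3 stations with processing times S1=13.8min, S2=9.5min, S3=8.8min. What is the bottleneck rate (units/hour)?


Bottleneck = longest station time
Station times: [13.8, 9.5, 8.8]
Max = 13.8 min
Rate = 60 / 13.8
= 4.35 units/hour (bottleneck: 13.8min)


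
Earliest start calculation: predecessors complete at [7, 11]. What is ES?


ES = max of all predecessor completion times
Predecessors: [7, 11]
ES = max(7, 11)
= 11


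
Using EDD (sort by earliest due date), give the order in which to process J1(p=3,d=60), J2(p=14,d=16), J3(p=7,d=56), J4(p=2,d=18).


EDD: sort by earliest due date
  J2: d=16, p=14
  J4: d=18, p=2
  J3: d=56, p=7
  J1: d=60, p=3
Order: J2 → J4 → J3 → J1


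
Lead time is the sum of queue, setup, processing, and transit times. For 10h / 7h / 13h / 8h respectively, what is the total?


Lead time = queue + setup + processing + transit
= 10 + 7 + 13 + 8
= 38 hours


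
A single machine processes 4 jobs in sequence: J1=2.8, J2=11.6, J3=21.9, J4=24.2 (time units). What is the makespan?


Sequential makespan: sum all processing times
= 2.8 + 11.6 + 21.9 + 24.2
= 60.5 time units


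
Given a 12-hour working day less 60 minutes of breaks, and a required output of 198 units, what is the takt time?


Available = 12×60 - 60 = 660 min
Takt time = 660 / 198
= 3.33 min/unit


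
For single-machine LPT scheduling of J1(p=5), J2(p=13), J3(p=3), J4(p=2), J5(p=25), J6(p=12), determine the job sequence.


LPT: sort by longest processing time first
  J5: p=25
  J2: p=13
  J6: p=12
  J1: p=5
  J3: p=3
  J4: p=2
Order: J5 → J2 → J6 → J1 → J3 → J4


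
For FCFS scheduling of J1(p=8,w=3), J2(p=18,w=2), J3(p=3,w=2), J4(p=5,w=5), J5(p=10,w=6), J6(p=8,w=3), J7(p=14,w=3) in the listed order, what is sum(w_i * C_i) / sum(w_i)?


Completion times:
  J1: C=8, w×C=3×8=24
  J2: C=26, w×C=2×26=52
  J3: C=29, w×C=2×29=58
  J4: C=34, w×C=5×34=170
  J5: C=44, w×C=6×44=264
  J6: C=52, w×C=3×52=156
  J7: C=66, w×C=3×66=198
Sum w×C = 922
Sum w = 24
Weighted avg = 922/24
= 38.42


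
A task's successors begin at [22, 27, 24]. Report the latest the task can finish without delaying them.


LF = min of all successor start times
Successors start at: [22, 27, 24]
LF = min(22, 27, 24)
= 22


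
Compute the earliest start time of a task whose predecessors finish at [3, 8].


ES = max of all predecessor completion times
Predecessors: [3, 8]
ES = max(3, 8)
= 8


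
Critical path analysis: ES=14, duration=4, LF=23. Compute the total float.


EF = ES + duration = 14 + 4 = 18
LS = LF - duration = 23 - 4 = 19
Total Float = LF - EF = 23 - 18
(or LS - ES = 19 - 14)
= 5


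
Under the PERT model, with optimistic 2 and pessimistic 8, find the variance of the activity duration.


σ² = ((p - o) / 6)² = (p - o)² / 36
= (8 - 2)² / 36
= 6² / 36
= 36 / 36
= 1.0000


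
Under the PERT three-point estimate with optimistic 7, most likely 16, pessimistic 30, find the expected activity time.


te = (o + 4m + p) / 6
= (7 + 4×16 + 30) / 6
= (7 + 64 + 30) / 6
= 101 / 6
= 16.83


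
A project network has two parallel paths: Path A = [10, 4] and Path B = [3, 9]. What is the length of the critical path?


Path A: 10 + 4 = 14
Path B: 3 + 9 = 12
Critical path = longest = max(14, 12)
= 14 (Path A)


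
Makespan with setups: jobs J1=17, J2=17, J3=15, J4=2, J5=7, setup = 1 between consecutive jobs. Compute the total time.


Makespan = Σ processing + (n-1) × setup
= (17 + 17 + 15 + 2 + 7) + (5-1)×1
= 58 + 4
= 62 time units


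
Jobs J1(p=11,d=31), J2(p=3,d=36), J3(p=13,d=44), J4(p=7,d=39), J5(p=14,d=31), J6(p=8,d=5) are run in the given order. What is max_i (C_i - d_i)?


Lateness per job (L = C - d):
  J1: C=11, d=31, L=-20
  J2: C=14, d=36, L=-22
  J3: C=27, d=44, L=-17
  J4: C=34, d=39, L=-5
  J5: C=48, d=31, L=17
  J6: C=56, d=5, L=51
Lmax = max(-20, -22, -17, -5, 17, 51)
= 51


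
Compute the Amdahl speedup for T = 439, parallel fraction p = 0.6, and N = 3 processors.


Amdahl's law: T_p = T × ((1-p) + p/N)
= 439 × ((1-0.6) + 0.6/3)
= 439 × (0.40 + 0.2000)
= 439 × 0.6000
= 263.40
Speedup = 439/263.40
= 1.67×


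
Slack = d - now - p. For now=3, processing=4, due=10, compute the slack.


Slack = due - current_time - processing
= 10 - 3 - 4
= 3


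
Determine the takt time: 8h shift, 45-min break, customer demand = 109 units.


Available = 8×60 - 45 = 435 min
Takt time = 435 / 109
= 3.99 min/unit


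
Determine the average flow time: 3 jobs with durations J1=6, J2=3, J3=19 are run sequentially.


Completion times:
  J1: completes at 6
  J2: completes at 9
  J3: completes at 28
Sum = 43
Average = 43/3
= 14.33


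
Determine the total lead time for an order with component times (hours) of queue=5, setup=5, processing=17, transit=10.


Lead time = queue + setup + processing + transit
= 5 + 5 + 17 + 10
= 37 hours


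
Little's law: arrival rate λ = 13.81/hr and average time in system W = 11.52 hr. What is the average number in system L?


Little's law: L = λ × W
= 13.81 × 11.52
= 159.09


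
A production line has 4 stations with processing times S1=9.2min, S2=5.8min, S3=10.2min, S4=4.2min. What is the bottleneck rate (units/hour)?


Bottleneck = longest station time
Station times: [9.2, 5.8, 10.2, 4.2]
Max = 10.2 min
Rate = 60 / 10.2
= 5.88 units/hour (bottleneck: 10.2min)


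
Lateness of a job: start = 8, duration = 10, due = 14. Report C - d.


Completion = 8 + 10 = 18
Lateness = C - d = 18 - 14
= 4


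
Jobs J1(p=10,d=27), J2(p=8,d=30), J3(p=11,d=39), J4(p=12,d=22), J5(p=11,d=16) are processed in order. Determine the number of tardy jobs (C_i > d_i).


Completion vs due date:
  J1: C=10, d=27 → on time
  J2: C=18, d=30 → on time
  J3: C=29, d=39 → on time
  J4: C=41, d=22 → TARDY
  J5: C=52, d=16 → TARDY
Tardy jobs: J4, J5
Count = 2


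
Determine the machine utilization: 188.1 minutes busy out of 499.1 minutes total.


Utilization = busy / total × 100
= 188.1 / 499.1 × 100
= 37.7%


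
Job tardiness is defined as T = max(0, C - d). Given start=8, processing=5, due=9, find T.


Completion = start + processing = 8 + 5 = 13
Tardiness = max(0, C - d) = max(0, 13 - 9)
= max(0, 4)
= 4


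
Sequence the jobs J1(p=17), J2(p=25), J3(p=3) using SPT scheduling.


SPT: sort by shortest processing time
  J3: p=3
  J1: p=17
  J2: p=25
Order: J3 → J1 → J2


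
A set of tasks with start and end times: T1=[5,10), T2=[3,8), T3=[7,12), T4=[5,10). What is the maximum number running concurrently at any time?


Check each time point for overlaps:
  t=7: 4 tasks active (T1, T2, T3, T4)
Max concurrent = 4


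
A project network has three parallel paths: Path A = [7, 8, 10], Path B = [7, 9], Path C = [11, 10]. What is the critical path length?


Path A: 7 + 8 + 10 = 25
Path B: 7 + 9 = 16
Path C: 11 + 10 = 21
Critical path = longest = max(25, 16, 21)
= 25 (Path A)


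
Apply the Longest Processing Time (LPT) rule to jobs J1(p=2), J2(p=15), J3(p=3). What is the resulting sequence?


LPT: sort by longest processing time first
  J2: p=15
  J3: p=3
  J1: p=2
Order: J2 → J3 → J1


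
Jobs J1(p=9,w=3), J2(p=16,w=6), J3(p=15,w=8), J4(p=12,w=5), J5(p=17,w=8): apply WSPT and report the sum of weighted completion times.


WSPT order (by p/w): J3 → J5 → J4 → J2 → J1
  J3: C=15, w·C=8×15=120
  J5: C=32, w·C=8×32=256
  J4: C=44, w·C=5×44=220
  J2: C=60, w·C=6×60=360
  J1: C=69, w·C=3×69=207
Σ w·C = 1163
= 1163


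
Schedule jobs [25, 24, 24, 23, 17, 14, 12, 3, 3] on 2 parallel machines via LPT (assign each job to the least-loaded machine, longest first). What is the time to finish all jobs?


Jobs (LPT sorted): [25, 24, 24, 23, 17, 14, 12, 3, 3]
Machines: 2
  J=25 → Machine 1 (load: 0+25=25)
  J=24 → Machine 2 (load: 0+24=24)
  J=24 → Machine 2 (load: 24+24=48)
  J=23 → Machine 1 (load: 25+23=48)
  J=17 → Machine 1 (load: 48+17=65)
  J=14 → Machine 2 (load: 48+14=62)
  J=12 → Machine 2 (load: 62+12=74)
  J=3 → Machine 1 (load: 65+3=68)
  J=3 → Machine 1 (load: 68+3=71)
Machine loads: [71, 74]
Makespan = max = 74 time units


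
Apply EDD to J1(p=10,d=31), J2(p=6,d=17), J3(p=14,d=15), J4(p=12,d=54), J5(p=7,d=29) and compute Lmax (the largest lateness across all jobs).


EDD order: J3 → J2 → J5 → J1 → J4
Completion and lateness:
  J3: C=14, d=15, L=14-15=-1
  J2: C=20, d=17, L=20-17=3
  J5: C=27, d=29, L=27-29=-2
  J1: C=37, d=31, L=37-31=6
  J4: C=49, d=54, L=49-54=-5
Lmax = max(-1, 3, -2, 6, -5)
= 6


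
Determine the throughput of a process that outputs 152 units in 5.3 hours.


Throughput = units / time
= 152 / 5.3
= 28.7 units/hour


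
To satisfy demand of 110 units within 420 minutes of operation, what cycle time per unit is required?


Cycle time = available time / demand
= 420 / 110
= 3.82 min/unit


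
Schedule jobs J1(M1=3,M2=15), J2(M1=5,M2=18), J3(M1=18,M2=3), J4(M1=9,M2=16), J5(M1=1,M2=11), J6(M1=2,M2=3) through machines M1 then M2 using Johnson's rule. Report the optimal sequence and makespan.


Johnson's rule:
Group 1 (M1≤M2, sort by M1): ['J5', 'J6', 'J1', 'J2', 'J4']
Group 2 (M1>M2, sort desc M2): ['J3']
Sequence: J5 → J6 → J1 → J2 → J4 → J3
Makespan calculation:
  J5: M1 done=1, M2 done=12
  J6: M1 done=3, M2 done=15
  J1: M1 done=6, M2 done=30
  J2: M1 done=11, M2 done=48
  J4: M1 done=20, M2 done=64
  J3: M1 done=38, M2 done=67
= Sequence: J5 → J6 → J1 → J2 → J4 → J3, Makespan: 67


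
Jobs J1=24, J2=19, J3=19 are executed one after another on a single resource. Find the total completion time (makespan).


Sequential makespan: sum all processing times
= 24 + 19 + 19
= 62 time units


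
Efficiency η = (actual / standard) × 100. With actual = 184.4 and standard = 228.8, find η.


Efficiency = (actual / standard) × 100
= (184.4 / 228.8) × 100
= 80.6%


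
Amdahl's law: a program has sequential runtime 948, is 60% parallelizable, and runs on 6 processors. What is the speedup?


Amdahl's law: T_p = T × ((1-p) + p/N)
= 948 × ((1-0.6) + 0.6/6)
= 948 × (0.40 + 0.1000)
= 948 × 0.5000
= 474.00
Speedup = 948/474.00
= 2.00×


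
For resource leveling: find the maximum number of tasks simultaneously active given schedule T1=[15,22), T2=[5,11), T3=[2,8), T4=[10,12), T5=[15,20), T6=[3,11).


Check each time point for overlaps:
  t=5: 3 tasks active (T2, T3, T6)
Max concurrent = 3


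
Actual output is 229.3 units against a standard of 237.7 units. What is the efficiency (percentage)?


Efficiency = (actual / standard) × 100
= (229.3 / 237.7) × 100
= 96.5%


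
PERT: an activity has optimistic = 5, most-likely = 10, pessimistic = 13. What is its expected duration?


te = (o + 4m + p) / 6
= (5 + 4×10 + 13) / 6
= (5 + 40 + 13) / 6
= 58 / 6
= 9.67


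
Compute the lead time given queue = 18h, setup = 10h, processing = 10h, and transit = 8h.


Lead time = queue + setup + processing + transit
= 18 + 10 + 10 + 8
= 46 hours


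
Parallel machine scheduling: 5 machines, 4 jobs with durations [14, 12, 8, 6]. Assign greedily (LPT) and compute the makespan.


Jobs (LPT sorted): [14, 12, 8, 6]
Machines: 5
  J=14 → Machine 1 (load: 0+14=14)
  J=12 → Machine 2 (load: 0+12=12)
  J=8 → Machine 3 (load: 0+8=8)
  J=6 → Machine 4 (load: 0+6=6)
Machine loads: [14, 12, 8, 6, 0]
Makespan = max = 14 time units


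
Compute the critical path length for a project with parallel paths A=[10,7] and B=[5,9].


Path A: 10 + 7 = 17
Path B: 5 + 9 = 14
Critical path = longest = max(17, 14)
= 17 (Path A)


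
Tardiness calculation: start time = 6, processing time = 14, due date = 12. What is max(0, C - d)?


Completion = start + processing = 6 + 14 = 20
Tardiness = max(0, C - d) = max(0, 20 - 12)
= max(0, 8)
= 8


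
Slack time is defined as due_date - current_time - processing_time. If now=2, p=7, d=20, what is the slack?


Slack = due - current_time - processing
= 20 - 2 - 7
= 11


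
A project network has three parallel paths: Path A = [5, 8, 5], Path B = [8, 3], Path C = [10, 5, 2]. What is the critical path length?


Path A: 5 + 8 + 5 = 18
Path B: 8 + 3 = 11
Path C: 10 + 5 + 2 = 17
Critical path = longest = max(18, 11, 17)
= 18 (Path A)


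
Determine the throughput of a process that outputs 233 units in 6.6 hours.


Throughput = units / time
= 233 / 6.6
= 35.3 units/hour


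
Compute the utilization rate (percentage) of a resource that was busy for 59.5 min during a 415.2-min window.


Utilization = busy / total × 100
= 59.5 / 415.2 × 100
= 14.3%


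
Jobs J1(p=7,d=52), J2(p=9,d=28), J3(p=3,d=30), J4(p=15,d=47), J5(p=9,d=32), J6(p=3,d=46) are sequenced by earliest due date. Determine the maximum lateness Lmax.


EDD order: J2 → J3 → J5 → J6 → J4 → J1
Completion and lateness:
  J2: C=9, d=28, L=9-28=-19
  J3: C=12, d=30, L=12-30=-18
  J5: C=21, d=32, L=21-32=-11
  J6: C=24, d=46, L=24-46=-22
  J4: C=39, d=47, L=39-47=-8
  J1: C=46, d=52, L=46-52=-6
Lmax = max(-19, -18, -11, -22, -8, -6)
= -6


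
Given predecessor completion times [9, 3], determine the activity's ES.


ES = max of all predecessor completion times
Predecessors: [9, 3]
ES = max(9, 3)
= 9


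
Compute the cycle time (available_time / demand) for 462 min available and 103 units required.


Cycle time = available time / demand
= 462 / 103
= 4.49 min/unit


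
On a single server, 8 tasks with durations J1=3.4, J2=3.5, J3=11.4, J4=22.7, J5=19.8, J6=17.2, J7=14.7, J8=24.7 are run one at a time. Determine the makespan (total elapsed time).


Sequential makespan: sum all processing times
= 3.4 + 3.5 + 11.4 + 22.7 + 19.8 + 17.2 + 14.7 + 24.7
= 117.4 time units


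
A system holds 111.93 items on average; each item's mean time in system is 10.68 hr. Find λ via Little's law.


Little's law: L = λW → λ = L / W
= 111.93 / 10.68
= 10.48 per hour


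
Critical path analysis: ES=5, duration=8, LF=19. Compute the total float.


EF = ES + duration = 5 + 8 = 13
LS = LF - duration = 19 - 8 = 11
Total Float = LF - EF = 19 - 13
(or LS - ES = 11 - 5)
= 6


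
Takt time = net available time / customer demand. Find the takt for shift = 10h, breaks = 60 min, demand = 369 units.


Available = 10×60 - 60 = 540 min
Takt time = 540 / 369
= 1.46 min/unit


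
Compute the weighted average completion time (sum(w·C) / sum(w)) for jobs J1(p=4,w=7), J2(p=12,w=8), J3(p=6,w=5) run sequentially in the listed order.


Completion times:
  J1: C=4, w×C=7×4=28
  J2: C=16, w×C=8×16=128
  J3: C=22, w×C=5×22=110
Sum w×C = 266
Sum w = 20
Weighted avg = 266/20
= 13.30


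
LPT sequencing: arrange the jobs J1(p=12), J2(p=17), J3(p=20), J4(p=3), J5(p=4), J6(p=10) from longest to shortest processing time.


LPT: sort by longest processing time first
  J3: p=20
  J2: p=17
  J1: p=12
  J6: p=10
  J5: p=4
  J4: p=3
Order: J3 → J2 → J1 → J6 → J5 → J4


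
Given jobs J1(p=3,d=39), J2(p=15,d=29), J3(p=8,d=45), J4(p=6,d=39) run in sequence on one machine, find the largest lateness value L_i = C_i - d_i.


Lateness per job (L = C - d):
  J1: C=3, d=39, L=-36
  J2: C=18, d=29, L=-11
  J3: C=26, d=45, L=-19
  J4: C=32, d=39, L=-7
Lmax = max(-36, -11, -19, -7)
= -7


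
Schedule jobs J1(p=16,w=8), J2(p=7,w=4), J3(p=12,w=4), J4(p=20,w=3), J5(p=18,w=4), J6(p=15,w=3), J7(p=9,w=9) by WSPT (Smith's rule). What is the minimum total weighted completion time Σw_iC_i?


WSPT order (by p/w): J7 → J2 → J1 → J3 → J5 → J6 → J4
  J7: C=9, w·C=9×9=81
  J2: C=16, w·C=4×16=64
  J1: C=32, w·C=8×32=256
  J3: C=44, w·C=4×44=176
  J5: C=62, w·C=4×62=248
  J6: C=77, w·C=3×77=231
  J4: C=97, w·C=3×97=291
Σ w·C = 1347
= 1347


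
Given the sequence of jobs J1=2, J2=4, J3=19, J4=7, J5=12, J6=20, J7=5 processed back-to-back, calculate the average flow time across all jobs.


Completion times:
  J1: completes at 2
  J2: completes at 6
  J3: completes at 25
  J4: completes at 32
  J5: completes at 44
  J6: completes at 64
  J7: completes at 69
Sum = 242
Average = 242/7
= 34.57


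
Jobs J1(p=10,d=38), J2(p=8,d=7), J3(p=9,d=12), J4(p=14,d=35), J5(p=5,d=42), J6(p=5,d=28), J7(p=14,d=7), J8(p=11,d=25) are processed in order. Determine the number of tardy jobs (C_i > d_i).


Completion vs due date:
  J1: C=10, d=38 → on time
  J2: C=18, d=7 → TARDY
  J3: C=27, d=12 → TARDY
  J4: C=41, d=35 → TARDY
  J5: C=46, d=42 → TARDY
  J6: C=51, d=28 → TARDY
  J7: C=65, d=7 → TARDY
  J8: C=76, d=25 → TARDY
Tardy jobs: J2, J3, J4, J5, J6, J7, J8
Count = 7


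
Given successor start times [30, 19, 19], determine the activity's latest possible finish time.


LF = min of all successor start times
Successors start at: [30, 19, 19]
LF = min(30, 19, 19)
= 19


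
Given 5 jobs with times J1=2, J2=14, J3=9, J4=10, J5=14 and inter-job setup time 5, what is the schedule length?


Makespan = Σ processing + (n-1) × setup
= (2 + 14 + 9 + 10 + 14) + (5-1)×5
= 49 + 20
= 69 time units


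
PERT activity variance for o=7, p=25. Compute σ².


σ² = ((p - o) / 6)² = (p - o)² / 36
= (25 - 7)² / 36
= 18² / 36
= 324 / 36
= 9.0000


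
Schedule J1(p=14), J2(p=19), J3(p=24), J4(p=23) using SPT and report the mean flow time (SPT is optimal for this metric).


SPT order: J1 → J2 → J4 → J3
Completion times:
  J1: C=14
  J2: C=33
  J4: C=56
  J3: C=80
Sum = 183, n = 4
Mean flow = 183/4
= 45.75


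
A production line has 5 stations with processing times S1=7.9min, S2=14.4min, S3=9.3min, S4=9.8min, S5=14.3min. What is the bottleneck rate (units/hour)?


Bottleneck = longest station time
Station times: [7.9, 14.4, 9.3, 9.8, 14.3]
Max = 14.4 min
Rate = 60 / 14.4
= 4.17 units/hour (bottleneck: 14.4min)


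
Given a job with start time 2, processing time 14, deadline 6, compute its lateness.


Completion = 2 + 14 = 16
Lateness = C - d = 16 - 6
= 10


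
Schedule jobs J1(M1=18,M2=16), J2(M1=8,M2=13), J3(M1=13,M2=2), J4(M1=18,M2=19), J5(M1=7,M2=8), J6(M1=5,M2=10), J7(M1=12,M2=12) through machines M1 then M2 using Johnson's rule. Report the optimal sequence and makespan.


Johnson's rule:
Group 1 (M1≤M2, sort by M1): ['J6', 'J5', 'J2', 'J7', 'J4']
Group 2 (M1>M2, sort desc M2): ['J1', 'J3']
Sequence: J6 → J5 → J2 → J7 → J4 → J1 → J3
Makespan calculation:
  J6: M1 done=5, M2 done=15
  J5: M1 done=12, M2 done=23
  J2: M1 done=20, M2 done=36
  J7: M1 done=32, M2 done=48
  J4: M1 done=50, M2 done=69
  J1: M1 done=68, M2 done=85
  J3: M1 done=81, M2 done=87
= Sequence: J6 → J5 → J2 → J7 → J4 → J1 → J3, Makespan: 87


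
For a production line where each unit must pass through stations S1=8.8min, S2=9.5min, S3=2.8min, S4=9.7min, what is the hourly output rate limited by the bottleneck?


Bottleneck = longest station time
Station times: [8.8, 9.5, 2.8, 9.7]
Max = 9.7 min
Rate = 60 / 9.7
= 6.19 units/hour (bottleneck: 9.7min)


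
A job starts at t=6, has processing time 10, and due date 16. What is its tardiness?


Completion = start + processing = 6 + 10 = 16
Tardiness = max(0, C - d) = max(0, 16 - 16)
= max(0, 0)
= 0


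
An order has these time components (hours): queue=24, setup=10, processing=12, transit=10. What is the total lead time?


Lead time = queue + setup + processing + transit
= 24 + 10 + 12 + 10
= 56 hours


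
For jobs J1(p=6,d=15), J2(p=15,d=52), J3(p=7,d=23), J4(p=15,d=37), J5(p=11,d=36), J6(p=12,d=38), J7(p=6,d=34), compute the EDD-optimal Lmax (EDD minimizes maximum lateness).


EDD order: J1 → J3 → J7 → J5 → J4 → J6 → J2
Completion and lateness:
  J1: C=6, d=15, L=6-15=-9
  J3: C=13, d=23, L=13-23=-10
  J7: C=19, d=34, L=19-34=-15
  J5: C=30, d=36, L=30-36=-6
  J4: C=45, d=37, L=45-37=8
  J6: C=57, d=38, L=57-38=19
  J2: C=72, d=52, L=72-52=20
Lmax = max(-9, -10, -15, -6, 8, 19, 20)
= 20


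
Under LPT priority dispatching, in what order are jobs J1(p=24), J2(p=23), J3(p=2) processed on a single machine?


LPT: sort by longest processing time first
  J1: p=24
  J2: p=23
  J3: p=2
Order: J1 → J2 → J3


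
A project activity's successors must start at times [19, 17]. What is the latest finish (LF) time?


LF = min of all successor start times
Successors start at: [19, 17]
LF = min(19, 17)
= 17


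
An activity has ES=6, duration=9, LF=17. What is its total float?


EF = ES + duration = 6 + 9 = 15
LS = LF - duration = 17 - 9 = 8
Total Float = LF - EF = 17 - 15
(or LS - ES = 8 - 6)
= 2


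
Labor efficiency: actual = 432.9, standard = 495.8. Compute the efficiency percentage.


Efficiency = (actual / standard) × 100
= (432.9 / 495.8) × 100
= 87.3%
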